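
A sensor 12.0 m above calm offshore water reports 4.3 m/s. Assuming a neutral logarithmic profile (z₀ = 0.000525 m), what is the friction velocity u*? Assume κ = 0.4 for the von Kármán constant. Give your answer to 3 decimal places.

Log law: V(z) = (u*/κ) · ln(z/z₀) ⇒ u* = κ · V / ln(z/z₀)
u* = 0.4 × 4.3 / ln(12.0/0.000525) = 0.4 × 4.3 / 10.0370
   = 1.7200 / 10.0370 = 0.1714 m/s

u* ≈ 0.171 m/s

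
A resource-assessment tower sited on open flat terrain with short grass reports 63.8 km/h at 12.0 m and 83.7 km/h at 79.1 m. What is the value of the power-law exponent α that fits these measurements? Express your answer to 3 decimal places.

α ≈ 0.144

Power law: V₂/V₁ = (z₂/z₁)^α ⇒ α = ln(V₂/V₁) / ln(z₂/z₁)
α = ln(83.7/63.8) / ln(79.1/12.0) = ln(1.3119) / ln(6.5917)
  = 0.27149 / 1.88581 = 0.14396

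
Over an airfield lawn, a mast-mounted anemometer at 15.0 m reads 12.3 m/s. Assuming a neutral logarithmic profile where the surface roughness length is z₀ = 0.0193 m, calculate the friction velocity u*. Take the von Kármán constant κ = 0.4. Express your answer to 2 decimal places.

u* ≈ 0.74 m/s

Log law: V(z) = (u*/κ) · ln(z/z₀) ⇒ u* = κ · V / ln(z/z₀)
u* = 0.4 × 12.3 / ln(15.0/0.0193) = 0.4 × 12.3 / 6.6557
   = 4.9200 / 6.6557 = 0.7392 m/s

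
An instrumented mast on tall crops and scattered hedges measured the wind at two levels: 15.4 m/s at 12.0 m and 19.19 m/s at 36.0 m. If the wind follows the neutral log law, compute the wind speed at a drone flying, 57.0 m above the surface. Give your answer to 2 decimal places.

Log law: V ∝ ln(z/z₀). From the pair, with r = V₁/V₂ = 0.80250,
ln z₀ = (ln z₁ − r·ln z₂)/(1 − r) = (2.4849 − 0.80250×3.5835)/0.19750 = -1.9791 → z₀ = 0.1382 m
V₃ = V₁ · ln(z₃/z₀)/ln(z₁/z₀) = 15.4 × 6.0222/4.4640 = 20.7753 m/s

20.78 m/s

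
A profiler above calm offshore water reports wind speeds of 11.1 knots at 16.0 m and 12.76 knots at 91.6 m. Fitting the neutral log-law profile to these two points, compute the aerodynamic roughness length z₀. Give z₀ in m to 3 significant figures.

z₀ ≈ 0.000137 m

Log law: V(z) ∝ ln(z/z₀). With r = V₁/V₂ = 11.1/12.76 = 0.86991,
r · ln(z₂/z₀) = ln(z₁/z₀) ⇒ ln z₀ = (ln z₁ − r·ln z₂)/(1 − r)
ln z₀ = (2.77259 − 0.86991×4.51743) / 0.13009 = -8.8947
z₀ = exp(-8.8947) = 0.0001371 m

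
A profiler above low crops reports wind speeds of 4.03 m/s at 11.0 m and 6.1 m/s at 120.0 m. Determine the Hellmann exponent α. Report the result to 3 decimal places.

Power law: V₂/V₁ = (z₂/z₁)^α ⇒ α = ln(V₂/V₁) / ln(z₂/z₁)
α = ln(6.1/4.03) / ln(120.0/11.0) = ln(1.5136) / ln(10.9091)
  = 0.41452 / 2.38960 = 0.17347

α ≈ 0.173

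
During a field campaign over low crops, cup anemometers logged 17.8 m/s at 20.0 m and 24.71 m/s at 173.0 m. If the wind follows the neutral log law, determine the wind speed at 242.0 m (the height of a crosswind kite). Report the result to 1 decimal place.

Log law: V ∝ ln(z/z₀). From the pair, with r = V₁/V₂ = 0.72036,
ln z₀ = (ln z₁ − r·ln z₂)/(1 − r) = (2.9957 − 0.72036×5.1533)/0.27964 = -2.5621 → z₀ = 0.07714 m
V₃ = V₁ · ln(z₃/z₀)/ln(z₁/z₀) = 17.8 × 8.0510/5.5578 = 25.7850 m/s

25.8 m/s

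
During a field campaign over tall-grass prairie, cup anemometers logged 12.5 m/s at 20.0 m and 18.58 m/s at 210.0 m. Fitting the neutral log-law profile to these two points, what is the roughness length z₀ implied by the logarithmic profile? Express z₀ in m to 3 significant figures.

z₀ ≈ 0.159 m

Log law: V(z) ∝ ln(z/z₀). With r = V₁/V₂ = 12.5/18.58 = 0.67277,
r · ln(z₂/z₀) = ln(z₁/z₀) ⇒ ln z₀ = (ln z₁ − r·ln z₂)/(1 − r)
ln z₀ = (2.99573 − 0.67277×5.34711) / 0.32723 = -1.8385
z₀ = exp(-1.8385) = 0.1591 m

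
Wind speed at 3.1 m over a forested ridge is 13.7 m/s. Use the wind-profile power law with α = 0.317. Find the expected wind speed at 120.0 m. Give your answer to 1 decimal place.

43.7 m/s

Power-law profile: V₂ = V₁ · (z₂/z₁)^α
V₂ = 13.7 × (120.0/3.1)^0.317 = 13.7 × (38.7097)^0.317
    = 13.7 × 3.1867 = 43.6576 m/s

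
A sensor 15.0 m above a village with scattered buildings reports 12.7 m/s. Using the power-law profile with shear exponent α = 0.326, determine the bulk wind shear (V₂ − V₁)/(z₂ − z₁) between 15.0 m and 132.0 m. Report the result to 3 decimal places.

Power law: V₂ = V₁ · (z₂/z₁)^α = 12.7 × (8.8000)^0.326 = 25.8051 m/s
ΔV/Δz = (25.8051 − 12.7)/(132.0 − 15.0) = 13.1051/117.0000 = 0.11201 m/s/m

0.112 m/s/m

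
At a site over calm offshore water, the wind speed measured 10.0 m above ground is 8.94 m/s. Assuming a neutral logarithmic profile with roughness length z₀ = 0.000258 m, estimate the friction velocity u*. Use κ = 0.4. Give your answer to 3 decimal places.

u* ≈ 0.338 m/s

Log law: V(z) = (u*/κ) · ln(z/z₀) ⇒ u* = κ · V / ln(z/z₀)
u* = 0.4 × 8.94 / ln(10.0/0.000258) = 0.4 × 8.94 / 10.5651
   = 3.5760 / 10.5651 = 0.3385 m/s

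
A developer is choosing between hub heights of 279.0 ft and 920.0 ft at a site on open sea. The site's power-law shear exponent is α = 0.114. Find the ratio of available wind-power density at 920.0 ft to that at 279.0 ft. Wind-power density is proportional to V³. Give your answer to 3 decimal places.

1.504

Speed ratio: V_B/V_A = (z_B/z_A)^α = (920.0/279.0)^0.114 = (3.2975)^0.114 = 1.14571
Power-density ratio: P_B/P_A = (V_B/V_A)³ = (1.14571)³ = 1.50390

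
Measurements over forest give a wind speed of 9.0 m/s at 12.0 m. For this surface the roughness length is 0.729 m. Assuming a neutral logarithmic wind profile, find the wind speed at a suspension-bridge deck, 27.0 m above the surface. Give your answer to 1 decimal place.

11.6 m/s

Log law: V(z) ∝ ln(z/z₀), so V₂/V₁ = ln(z₂/z₀) / ln(z₁/z₀).
ln(27.0/0.729) = 3.6119, ln(12.0/0.729) = 2.8010
V₂ = 9.0 × 3.6119/2.8010 = 9.0 × 1.2895 = 11.6056 m/s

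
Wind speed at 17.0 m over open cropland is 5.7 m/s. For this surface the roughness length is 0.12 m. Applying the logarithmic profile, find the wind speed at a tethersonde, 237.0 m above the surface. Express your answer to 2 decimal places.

Log law: V(z) ∝ ln(z/z₀), so V₂/V₁ = ln(z₂/z₀) / ln(z₁/z₀).
ln(237.0/0.12) = 7.5883, ln(17.0/0.12) = 4.9535
V₂ = 5.7 × 7.5883/4.9535 = 5.7 × 1.5319 = 8.7319 m/s

8.73 m/s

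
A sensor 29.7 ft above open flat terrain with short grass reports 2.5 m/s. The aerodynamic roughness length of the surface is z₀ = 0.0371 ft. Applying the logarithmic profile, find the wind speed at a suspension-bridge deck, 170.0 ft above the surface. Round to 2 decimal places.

3.15 m/s

Log law: V(z) ∝ ln(z/z₀), so V₂/V₁ = ln(z₂/z₀) / ln(z₁/z₀).
ln(170.0/0.0371) = 8.4299, ln(29.7/0.0371) = 6.6853
V₂ = 2.5 × 8.4299/6.6853 = 2.5 × 1.2610 = 3.1524 m/s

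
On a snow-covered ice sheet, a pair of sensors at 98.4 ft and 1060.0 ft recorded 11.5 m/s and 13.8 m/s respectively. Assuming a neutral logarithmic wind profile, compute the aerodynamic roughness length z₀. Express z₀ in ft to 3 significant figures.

z₀ ≈ 0.000678 ft

Log law: V(z) ∝ ln(z/z₀). With r = V₁/V₂ = 11.5/13.8 = 0.83333,
r · ln(z₂/z₀) = ln(z₁/z₀) ⇒ ln z₀ = (ln z₁ − r·ln z₂)/(1 − r)
ln z₀ = (4.58904 − 0.83333×6.96602) / 0.16667 = -7.2959
z₀ = exp(-7.2959) = 0.0006783 ft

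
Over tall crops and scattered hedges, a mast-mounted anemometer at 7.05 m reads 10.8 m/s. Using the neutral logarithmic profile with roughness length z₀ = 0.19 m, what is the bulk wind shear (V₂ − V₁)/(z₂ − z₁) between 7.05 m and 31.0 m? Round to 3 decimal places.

0.185 m/s/m

Log law: V₂ = V₁ · ln(z₂/z₀)/ln(z₁/z₀) = 10.8 × 5.0947/3.6138 = 15.2260 m/s
ΔV/Δz = (15.2260 − 10.8)/(31.0 − 7.05) = 4.4260/23.9500 = 0.18480 m/s/m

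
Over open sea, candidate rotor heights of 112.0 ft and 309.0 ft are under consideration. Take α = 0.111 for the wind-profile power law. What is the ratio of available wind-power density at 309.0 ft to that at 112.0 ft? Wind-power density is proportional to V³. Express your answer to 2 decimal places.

1.40

Speed ratio: V_B/V_A = (z_B/z_A)^α = (309.0/112.0)^0.111 = (2.7589)^0.111 = 1.11924
Power-density ratio: P_B/P_A = (V_B/V_A)³ = (1.11924)³ = 1.40206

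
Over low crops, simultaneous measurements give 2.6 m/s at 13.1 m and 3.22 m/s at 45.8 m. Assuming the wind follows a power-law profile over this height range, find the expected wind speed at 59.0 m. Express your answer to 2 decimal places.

First find α: α = ln(V₂/V₁)/ln(z₂/z₁) = ln(3.22/2.6)/ln(45.8/13.1) = 0.21387/1.25167 = 0.1709
Extrapolate from 45.8 m to 59.0 m: V₃ = 3.22 × (59.0/45.8)^0.1709 = 3.22 × 1.0442 = 3.3624 m/s

3.36 m/s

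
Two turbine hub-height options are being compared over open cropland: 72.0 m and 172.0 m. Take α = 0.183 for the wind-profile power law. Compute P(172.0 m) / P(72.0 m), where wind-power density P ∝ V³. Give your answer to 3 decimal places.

Speed ratio: V_B/V_A = (z_B/z_A)^α = (172.0/72.0)^0.183 = (2.3889)^0.183 = 1.17276
Power-density ratio: P_B/P_A = (V_B/V_A)³ = (1.17276)³ = 1.61298

1.613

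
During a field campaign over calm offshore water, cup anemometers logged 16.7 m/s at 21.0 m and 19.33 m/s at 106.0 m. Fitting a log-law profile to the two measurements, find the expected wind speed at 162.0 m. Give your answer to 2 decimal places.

Log law: V ∝ ln(z/z₀). From the pair, with r = V₁/V₂ = 0.86394,
ln z₀ = (ln z₁ − r·ln z₂)/(1 − r) = (3.0445 − 0.86394×4.6634)/0.13606 = -7.2353 → z₀ = 0.0007207 m
V₃ = V₁ · ln(z₃/z₀)/ln(z₁/z₀) = 16.7 × 12.3229/10.2798 = 20.0191 m/s

20.02 m/s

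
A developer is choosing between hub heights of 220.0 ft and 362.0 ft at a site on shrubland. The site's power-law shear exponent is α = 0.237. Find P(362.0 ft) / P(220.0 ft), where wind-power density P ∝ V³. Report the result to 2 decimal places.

Speed ratio: V_B/V_A = (z_B/z_A)^α = (362.0/220.0)^0.237 = (1.6455)^0.237 = 1.12528
Power-density ratio: P_B/P_A = (V_B/V_A)³ = (1.12528)³ = 1.42488

1.42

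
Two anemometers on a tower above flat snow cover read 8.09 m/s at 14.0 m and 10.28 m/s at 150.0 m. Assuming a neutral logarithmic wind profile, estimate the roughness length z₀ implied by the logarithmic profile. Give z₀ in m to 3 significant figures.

z₀ ≈ 0.00219 m

Log law: V(z) ∝ ln(z/z₀). With r = V₁/V₂ = 8.09/10.28 = 0.78696,
r · ln(z₂/z₀) = ln(z₁/z₀) ⇒ ln z₀ = (ln z₁ − r·ln z₂)/(1 − r)
ln z₀ = (2.63906 − 0.78696×5.01064) / 0.21304 = -6.1217
z₀ = exp(-6.1217) = 0.002195 m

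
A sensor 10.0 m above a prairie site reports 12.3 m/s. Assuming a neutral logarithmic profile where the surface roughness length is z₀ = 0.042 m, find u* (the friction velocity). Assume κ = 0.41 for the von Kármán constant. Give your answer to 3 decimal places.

u* ≈ 0.921 m/s

Log law: V(z) = (u*/κ) · ln(z/z₀) ⇒ u* = κ · V / ln(z/z₀)
u* = 0.41 × 12.3 / ln(10.0/0.042) = 0.41 × 12.3 / 5.4727
   = 5.0430 / 5.4727 = 0.9215 m/s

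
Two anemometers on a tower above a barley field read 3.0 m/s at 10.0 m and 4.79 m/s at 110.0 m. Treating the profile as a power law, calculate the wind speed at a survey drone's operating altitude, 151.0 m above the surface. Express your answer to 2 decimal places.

First find α: α = ln(V₂/V₁)/ln(z₂/z₁) = ln(4.79/3.0)/ln(110.0/10.0) = 0.46792/2.39790 = 0.1951
Extrapolate from 110.0 m to 151.0 m: V₃ = 4.79 × (151.0/110.0)^0.1951 = 4.79 × 1.0638 = 5.0955 m/s

5.10 m/s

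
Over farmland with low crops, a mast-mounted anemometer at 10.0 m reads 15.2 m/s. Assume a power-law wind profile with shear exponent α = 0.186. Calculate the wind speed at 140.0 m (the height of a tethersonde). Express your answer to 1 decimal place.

Power-law profile: V₂ = V₁ · (z₂/z₁)^α
V₂ = 15.2 × (140.0/10.0)^0.186 = 15.2 × (14.0000)^0.186
    = 15.2 × 1.6337 = 24.8327 m/s

24.8 m/s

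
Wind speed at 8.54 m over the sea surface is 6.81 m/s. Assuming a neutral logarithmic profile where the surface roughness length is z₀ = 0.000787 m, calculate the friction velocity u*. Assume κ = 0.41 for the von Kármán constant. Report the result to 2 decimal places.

Log law: V(z) = (u*/κ) · ln(z/z₀) ⇒ u* = κ · V / ln(z/z₀)
u* = 0.41 × 6.81 / ln(8.54/0.000787) = 0.41 × 6.81 / 9.2920
   = 2.7921 / 9.2920 = 0.3005 m/s

u* ≈ 0.30 m/s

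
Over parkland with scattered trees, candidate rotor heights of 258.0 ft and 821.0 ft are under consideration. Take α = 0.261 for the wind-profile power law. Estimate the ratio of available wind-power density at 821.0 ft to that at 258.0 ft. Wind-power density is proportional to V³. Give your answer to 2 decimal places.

2.48

Speed ratio: V_B/V_A = (z_B/z_A)^α = (821.0/258.0)^0.261 = (3.1822)^0.261 = 1.35273
Power-density ratio: P_B/P_A = (V_B/V_A)³ = (1.35273)³ = 2.47533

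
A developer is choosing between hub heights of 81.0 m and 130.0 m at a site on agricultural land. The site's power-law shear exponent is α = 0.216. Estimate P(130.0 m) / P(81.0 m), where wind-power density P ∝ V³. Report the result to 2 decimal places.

1.36

Speed ratio: V_B/V_A = (z_B/z_A)^α = (130.0/81.0)^0.216 = (1.6049)^0.216 = 1.10759
Power-density ratio: P_B/P_A = (V_B/V_A)³ = (1.10759)³ = 1.35874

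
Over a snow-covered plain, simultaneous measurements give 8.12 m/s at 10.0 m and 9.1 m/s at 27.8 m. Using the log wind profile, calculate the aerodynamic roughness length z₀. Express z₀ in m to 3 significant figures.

z₀ ≈ 0.00209 m

Log law: V(z) ∝ ln(z/z₀). With r = V₁/V₂ = 8.12/9.1 = 0.89231,
r · ln(z₂/z₀) = ln(z₁/z₀) ⇒ ln z₀ = (ln z₁ − r·ln z₂)/(1 − r)
ln z₀ = (2.30259 − 0.89231×3.32504) / 0.10769 = -6.1692
z₀ = exp(-6.1692) = 0.002093 m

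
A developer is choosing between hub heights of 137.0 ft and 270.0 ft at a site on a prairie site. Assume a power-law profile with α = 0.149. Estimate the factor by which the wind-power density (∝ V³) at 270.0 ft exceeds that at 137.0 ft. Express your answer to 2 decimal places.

1.35

Speed ratio: V_B/V_A = (z_B/z_A)^α = (270.0/137.0)^0.149 = (1.9708)^0.149 = 1.10637
Power-density ratio: P_B/P_A = (V_B/V_A)³ = (1.10637)³ = 1.35427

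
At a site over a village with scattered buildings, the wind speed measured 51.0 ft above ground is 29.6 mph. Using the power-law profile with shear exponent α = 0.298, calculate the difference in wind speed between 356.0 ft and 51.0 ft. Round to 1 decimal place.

23.2 mph

Power law: V₂ = V₁ · (z₂/z₁)^α = 29.6 × (6.9804)^0.298 = 52.8163 mph
ΔV = 52.8163 − 29.6 = 23.2163 mph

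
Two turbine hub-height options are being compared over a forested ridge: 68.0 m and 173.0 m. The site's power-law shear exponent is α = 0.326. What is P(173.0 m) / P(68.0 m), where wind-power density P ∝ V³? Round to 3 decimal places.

2.492

Speed ratio: V_B/V_A = (z_B/z_A)^α = (173.0/68.0)^0.326 = (2.5441)^0.326 = 1.35583
Power-density ratio: P_B/P_A = (V_B/V_A)³ = (1.35583)³ = 2.49239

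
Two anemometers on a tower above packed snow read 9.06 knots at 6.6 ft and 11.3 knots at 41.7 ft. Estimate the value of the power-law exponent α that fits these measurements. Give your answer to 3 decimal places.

α ≈ 0.120

Power law: V₂/V₁ = (z₂/z₁)^α ⇒ α = ln(V₂/V₁) / ln(z₂/z₁)
α = ln(11.3/9.06) / ln(41.7/6.6) = ln(1.2472) / ln(6.3182)
  = 0.22093 / 1.84343 = 0.11985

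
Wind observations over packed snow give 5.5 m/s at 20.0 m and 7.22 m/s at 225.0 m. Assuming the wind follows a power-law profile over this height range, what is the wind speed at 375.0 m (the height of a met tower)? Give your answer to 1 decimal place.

7.6 m/s

First find α: α = ln(V₂/V₁)/ln(z₂/z₁) = ln(7.22/5.5)/ln(225.0/20.0) = 0.27211/2.42037 = 0.1124
Extrapolate from 225.0 m to 375.0 m: V₃ = 7.22 × (375.0/225.0)^0.1124 = 7.22 × 1.0591 = 7.6468 m/s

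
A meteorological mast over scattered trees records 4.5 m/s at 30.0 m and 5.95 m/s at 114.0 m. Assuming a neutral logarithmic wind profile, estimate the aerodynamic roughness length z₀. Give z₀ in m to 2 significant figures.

z₀ ≈ 0.48 m

Log law: V(z) ∝ ln(z/z₀). With r = V₁/V₂ = 4.5/5.95 = 0.75630,
r · ln(z₂/z₀) = ln(z₁/z₀) ⇒ ln z₀ = (ln z₁ − r·ln z₂)/(1 − r)
ln z₀ = (3.40120 − 0.75630×4.73620) / 0.24370 = -0.7419
z₀ = exp(-0.7419) = 0.4762 m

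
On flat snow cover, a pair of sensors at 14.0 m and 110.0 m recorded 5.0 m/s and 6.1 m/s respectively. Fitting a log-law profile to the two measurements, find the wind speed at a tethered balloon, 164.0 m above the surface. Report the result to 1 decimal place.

6.3 m/s

Log law: V ∝ ln(z/z₀). From the pair, with r = V₁/V₂ = 0.81967,
ln z₀ = (ln z₁ − r·ln z₂)/(1 − r) = (2.6391 − 0.81967×4.7005)/0.18033 = -6.7310 → z₀ = 0.001193 m
V₃ = V₁ · ln(z₃/z₀)/ln(z₁/z₀) = 5.0 × 11.8309/9.3701 = 6.3131 m/s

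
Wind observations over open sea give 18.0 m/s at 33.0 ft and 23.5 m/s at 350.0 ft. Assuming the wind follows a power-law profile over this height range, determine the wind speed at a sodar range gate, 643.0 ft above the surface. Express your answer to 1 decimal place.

25.2 m/s

First find α: α = ln(V₂/V₁)/ln(z₂/z₁) = ln(23.5/18.0)/ln(350.0/33.0) = 0.26663/2.36143 = 0.1129
Extrapolate from 350.0 ft to 643.0 ft: V₃ = 23.5 × (643.0/350.0)^0.1129 = 23.5 × 1.0711 = 25.1705 m/s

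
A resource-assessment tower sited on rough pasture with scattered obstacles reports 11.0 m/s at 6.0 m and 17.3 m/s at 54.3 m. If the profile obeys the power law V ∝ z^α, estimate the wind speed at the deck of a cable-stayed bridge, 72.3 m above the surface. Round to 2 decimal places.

First find α: α = ln(V₂/V₁)/ln(z₂/z₁) = ln(17.3/11.0)/ln(54.3/6.0) = 0.45281/2.20276 = 0.2056
Extrapolate from 54.3 m to 72.3 m: V₃ = 17.3 × (72.3/54.3)^0.2056 = 17.3 × 1.0606 = 18.3487 m/s

18.35 m/s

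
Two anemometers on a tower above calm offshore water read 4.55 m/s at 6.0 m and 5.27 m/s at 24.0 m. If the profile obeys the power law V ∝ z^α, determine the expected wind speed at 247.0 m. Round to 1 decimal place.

6.7 m/s

First find α: α = ln(V₂/V₁)/ln(z₂/z₁) = ln(5.27/4.55)/ln(24.0/6.0) = 0.14690/1.38629 = 0.1060
Extrapolate from 24.0 m to 247.0 m: V₃ = 5.27 × (247.0/24.0)^0.1060 = 5.27 × 1.2802 = 6.7469 m/s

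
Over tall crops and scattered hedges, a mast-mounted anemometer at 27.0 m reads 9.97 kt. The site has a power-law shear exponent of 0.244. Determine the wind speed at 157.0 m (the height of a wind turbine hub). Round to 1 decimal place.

15.3 kt

Power-law profile: V₂ = V₁ · (z₂/z₁)^α
V₂ = 9.97 × (157.0/27.0)^0.244 = 9.97 × (5.8148)^0.244
    = 9.97 × 1.5366 = 15.3194 kt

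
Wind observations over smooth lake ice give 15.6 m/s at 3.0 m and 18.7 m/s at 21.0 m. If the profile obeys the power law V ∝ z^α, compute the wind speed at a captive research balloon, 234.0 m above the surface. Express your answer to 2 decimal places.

First find α: α = ln(V₂/V₁)/ln(z₂/z₁) = ln(18.7/15.6)/ln(21.0/3.0) = 0.18125/1.94591 = 0.0931
Extrapolate from 21.0 m to 234.0 m: V₃ = 18.7 × (234.0/21.0)^0.0931 = 18.7 × 1.2518 = 23.4080 m/s

23.41 m/s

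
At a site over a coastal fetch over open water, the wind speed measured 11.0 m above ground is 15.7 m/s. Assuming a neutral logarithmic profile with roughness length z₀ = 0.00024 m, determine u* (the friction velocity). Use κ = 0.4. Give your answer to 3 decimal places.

Log law: V(z) = (u*/κ) · ln(z/z₀) ⇒ u* = κ · V / ln(z/z₀)
u* = 0.4 × 15.7 / ln(11.0/0.00024) = 0.4 × 15.7 / 10.7328
   = 6.2800 / 10.7328 = 0.5851 m/s

u* ≈ 0.585 m/s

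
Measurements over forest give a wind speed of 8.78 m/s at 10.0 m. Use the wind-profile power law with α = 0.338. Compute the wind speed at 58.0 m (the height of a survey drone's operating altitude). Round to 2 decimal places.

15.90 m/s

Power-law profile: V₂ = V₁ · (z₂/z₁)^α
V₂ = 8.78 × (58.0/10.0)^0.338 = 8.78 × (5.8000)^0.338
    = 8.78 × 1.8115 = 15.9050 m/s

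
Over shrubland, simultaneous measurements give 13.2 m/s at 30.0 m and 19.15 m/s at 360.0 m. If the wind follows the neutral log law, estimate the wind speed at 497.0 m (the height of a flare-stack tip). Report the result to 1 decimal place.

19.9 m/s

Log law: V ∝ ln(z/z₀). From the pair, with r = V₁/V₂ = 0.68930,
ln z₀ = (ln z₁ − r·ln z₂)/(1 − r) = (3.4012 − 0.68930×5.8861)/0.31070 = -2.1115 → z₀ = 0.1211 m
V₃ = V₁ · ln(z₃/z₀)/ln(z₁/z₀) = 13.2 × 8.3201/5.5127 = 19.9222 m/s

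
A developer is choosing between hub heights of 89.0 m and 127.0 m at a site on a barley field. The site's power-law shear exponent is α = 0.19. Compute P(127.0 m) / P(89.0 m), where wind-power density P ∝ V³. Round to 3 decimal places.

1.225

Speed ratio: V_B/V_A = (z_B/z_A)^α = (127.0/89.0)^0.19 = (1.4270)^0.19 = 1.06989
Power-density ratio: P_B/P_A = (V_B/V_A)³ = (1.06989)³ = 1.22466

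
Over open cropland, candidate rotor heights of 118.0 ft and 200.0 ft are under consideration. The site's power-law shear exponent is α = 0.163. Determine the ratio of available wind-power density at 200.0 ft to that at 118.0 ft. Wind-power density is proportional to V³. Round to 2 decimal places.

Speed ratio: V_B/V_A = (z_B/z_A)^α = (200.0/118.0)^0.163 = (1.6949)^0.163 = 1.08981
Power-density ratio: P_B/P_A = (V_B/V_A)³ = (1.08981)³ = 1.29435

1.29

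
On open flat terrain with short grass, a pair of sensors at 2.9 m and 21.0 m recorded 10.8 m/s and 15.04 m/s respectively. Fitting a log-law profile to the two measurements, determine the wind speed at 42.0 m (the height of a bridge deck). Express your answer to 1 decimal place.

16.5 m/s

Log law: V ∝ ln(z/z₀). From the pair, with r = V₁/V₂ = 0.71809,
ln z₀ = (ln z₁ − r·ln z₂)/(1 − r) = (1.0647 − 0.71809×3.0445)/0.28191 = -3.9782 → z₀ = 0.01872 m
V₃ = V₁ · ln(z₃/z₀)/ln(z₁/z₀) = 10.8 × 7.7159/5.0429 = 16.5245 m/s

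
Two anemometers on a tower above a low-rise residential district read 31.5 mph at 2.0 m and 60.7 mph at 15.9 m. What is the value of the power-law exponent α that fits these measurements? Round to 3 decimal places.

Power law: V₂/V₁ = (z₂/z₁)^α ⇒ α = ln(V₂/V₁) / ln(z₂/z₁)
α = ln(60.7/31.5) / ln(15.9/2.0) = ln(1.9270) / ln(7.9500)
  = 0.65596 / 2.07317 = 0.31640

α ≈ 0.316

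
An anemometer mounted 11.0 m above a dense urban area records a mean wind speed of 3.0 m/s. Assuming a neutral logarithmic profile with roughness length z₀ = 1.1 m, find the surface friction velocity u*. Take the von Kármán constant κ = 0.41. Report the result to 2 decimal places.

u* ≈ 0.53 m/s

Log law: V(z) = (u*/κ) · ln(z/z₀) ⇒ u* = κ · V / ln(z/z₀)
u* = 0.41 × 3.0 / ln(11.0/1.1) = 0.41 × 3.0 / 2.3026
   = 1.2300 / 2.3026 = 0.5342 m/s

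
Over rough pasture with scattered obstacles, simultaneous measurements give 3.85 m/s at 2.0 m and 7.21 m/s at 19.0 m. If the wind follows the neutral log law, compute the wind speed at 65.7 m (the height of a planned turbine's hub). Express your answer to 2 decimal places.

Log law: V ∝ ln(z/z₀). From the pair, with r = V₁/V₂ = 0.53398,
ln z₀ = (ln z₁ − r·ln z₂)/(1 − r) = (0.6931 − 0.53398×2.9444)/0.46602 = -1.8865 → z₀ = 0.1516 m
V₃ = V₁ · ln(z₃/z₀)/ln(z₁/z₀) = 3.85 × 6.0716/2.5796 = 9.0617 m/s

9.06 m/s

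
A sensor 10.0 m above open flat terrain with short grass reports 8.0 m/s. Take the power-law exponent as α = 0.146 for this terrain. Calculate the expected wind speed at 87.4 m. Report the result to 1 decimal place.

Power-law profile: V₂ = V₁ · (z₂/z₁)^α
V₂ = 8.0 × (87.4/10.0)^0.146 = 8.0 × (8.7400)^0.146
    = 8.0 × 1.3723 = 10.9787 m/s

11.0 m/s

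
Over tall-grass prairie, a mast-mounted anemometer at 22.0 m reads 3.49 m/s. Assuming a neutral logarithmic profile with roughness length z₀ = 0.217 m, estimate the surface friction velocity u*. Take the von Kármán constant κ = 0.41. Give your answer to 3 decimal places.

u* ≈ 0.310 m/s

Log law: V(z) = (u*/κ) · ln(z/z₀) ⇒ u* = κ · V / ln(z/z₀)
u* = 0.41 × 3.49 / ln(22.0/0.217) = 0.41 × 3.49 / 4.6189
   = 1.4309 / 4.6189 = 0.3098 m/s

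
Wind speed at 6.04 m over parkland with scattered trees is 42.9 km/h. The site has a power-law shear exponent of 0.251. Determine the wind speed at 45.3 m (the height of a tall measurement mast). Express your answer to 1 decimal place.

71.1 km/h

Power-law profile: V₂ = V₁ · (z₂/z₁)^α
V₂ = 42.9 × (45.3/6.04)^0.251 = 42.9 × (7.5000)^0.251
    = 42.9 × 1.6582 = 71.1373 km/h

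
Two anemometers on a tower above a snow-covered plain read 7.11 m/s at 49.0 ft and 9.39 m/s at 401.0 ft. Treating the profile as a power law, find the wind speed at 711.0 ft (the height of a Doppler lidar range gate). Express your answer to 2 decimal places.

First find α: α = ln(V₂/V₁)/ln(z₂/z₁) = ln(9.39/7.11)/ln(401.0/49.0) = 0.27814/2.10214 = 0.1323
Extrapolate from 401.0 ft to 711.0 ft: V₃ = 9.39 × (711.0/401.0)^0.1323 = 9.39 × 1.0787 = 10.1292 m/s

10.13 m/s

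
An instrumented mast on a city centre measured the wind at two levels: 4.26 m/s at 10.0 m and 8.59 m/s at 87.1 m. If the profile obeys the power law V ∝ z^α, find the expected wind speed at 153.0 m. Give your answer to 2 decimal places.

10.31 m/s

First find α: α = ln(V₂/V₁)/ln(z₂/z₁) = ln(8.59/4.26)/ln(87.1/10.0) = 0.70133/2.16447 = 0.3240
Extrapolate from 87.1 m to 153.0 m: V₃ = 8.59 × (153.0/87.1)^0.3240 = 8.59 × 1.2003 = 10.3103 m/s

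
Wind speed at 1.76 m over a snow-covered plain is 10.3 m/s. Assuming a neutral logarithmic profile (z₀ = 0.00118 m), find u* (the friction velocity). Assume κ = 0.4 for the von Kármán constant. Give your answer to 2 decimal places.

u* ≈ 0.56 m/s

Log law: V(z) = (u*/κ) · ln(z/z₀) ⇒ u* = κ · V / ln(z/z₀)
u* = 0.4 × 10.3 / ln(1.76/0.00118) = 0.4 × 10.3 / 7.3076
   = 4.1200 / 7.3076 = 0.5638 m/s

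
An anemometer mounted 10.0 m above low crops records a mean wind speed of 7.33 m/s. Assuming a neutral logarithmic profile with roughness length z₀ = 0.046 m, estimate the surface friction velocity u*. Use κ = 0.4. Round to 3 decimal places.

Log law: V(z) = (u*/κ) · ln(z/z₀) ⇒ u* = κ · V / ln(z/z₀)
u* = 0.4 × 7.33 / ln(10.0/0.046) = 0.4 × 7.33 / 5.3817
   = 2.9320 / 5.3817 = 0.5448 m/s

u* ≈ 0.545 m/s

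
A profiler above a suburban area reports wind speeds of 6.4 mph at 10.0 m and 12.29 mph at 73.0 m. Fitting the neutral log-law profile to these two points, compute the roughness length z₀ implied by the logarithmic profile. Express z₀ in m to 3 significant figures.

z₀ ≈ 1.15 m

Log law: V(z) ∝ ln(z/z₀). With r = V₁/V₂ = 6.4/12.29 = 0.52075,
r · ln(z₂/z₀) = ln(z₁/z₀) ⇒ ln z₀ = (ln z₁ − r·ln z₂)/(1 − r)
ln z₀ = (2.30259 − 0.52075×4.29046) / 0.47925 = 0.1426
z₀ = exp(0.1426) = 1.153 m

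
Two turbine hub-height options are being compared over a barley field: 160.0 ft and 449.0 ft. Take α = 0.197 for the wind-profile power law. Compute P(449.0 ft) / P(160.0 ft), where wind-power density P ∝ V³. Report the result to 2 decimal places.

Speed ratio: V_B/V_A = (z_B/z_A)^α = (449.0/160.0)^0.197 = (2.8062)^0.197 = 1.22541
Power-density ratio: P_B/P_A = (V_B/V_A)³ = (1.22541)³ = 1.84011

1.84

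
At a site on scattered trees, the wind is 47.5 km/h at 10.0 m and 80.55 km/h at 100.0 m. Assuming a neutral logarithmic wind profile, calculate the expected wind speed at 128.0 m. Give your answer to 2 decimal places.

Log law: V ∝ ln(z/z₀). From the pair, with r = V₁/V₂ = 0.58970,
ln z₀ = (ln z₁ − r·ln z₂)/(1 − r) = (2.3026 − 0.58970×4.6052)/0.41030 = -1.0067 → z₀ = 0.3654 m
V₃ = V₁ · ln(z₃/z₀)/ln(z₁/z₀) = 47.5 × 5.8588/3.3093 = 84.0933 km/h

84.09 km/h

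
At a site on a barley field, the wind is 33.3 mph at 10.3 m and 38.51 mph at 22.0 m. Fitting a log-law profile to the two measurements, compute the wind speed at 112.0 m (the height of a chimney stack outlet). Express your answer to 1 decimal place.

49.7 mph

Log law: V ∝ ln(z/z₀). From the pair, with r = V₁/V₂ = 0.86471,
ln z₀ = (ln z₁ − r·ln z₂)/(1 − r) = (2.3321 − 0.86471×3.0910)/0.13529 = -2.5184 → z₀ = 0.08059 m
V₃ = V₁ · ln(z₃/z₀)/ln(z₁/z₀) = 33.3 × 7.2369/4.8505 = 49.6828 mph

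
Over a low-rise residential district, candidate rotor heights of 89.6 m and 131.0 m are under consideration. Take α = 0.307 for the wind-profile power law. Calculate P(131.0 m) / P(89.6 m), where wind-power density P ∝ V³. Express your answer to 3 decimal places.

1.419

Speed ratio: V_B/V_A = (z_B/z_A)^α = (131.0/89.6)^0.307 = (1.4621)^0.307 = 1.12368
Power-density ratio: P_B/P_A = (V_B/V_A)³ = (1.12368)³ = 1.41883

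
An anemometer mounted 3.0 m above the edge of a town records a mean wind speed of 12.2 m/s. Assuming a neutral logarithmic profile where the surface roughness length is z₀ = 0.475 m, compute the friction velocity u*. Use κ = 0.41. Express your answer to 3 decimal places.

u* ≈ 2.714 m/s

Log law: V(z) = (u*/κ) · ln(z/z₀) ⇒ u* = κ · V / ln(z/z₀)
u* = 0.41 × 12.2 / ln(3.0/0.475) = 0.41 × 12.2 / 1.8431
   = 5.0020 / 1.8431 = 2.7140 m/s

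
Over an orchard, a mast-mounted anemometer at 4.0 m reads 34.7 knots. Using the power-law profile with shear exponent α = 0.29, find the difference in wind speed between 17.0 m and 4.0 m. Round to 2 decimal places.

Power law: V₂ = V₁ · (z₂/z₁)^α = 34.7 × (4.2500)^0.29 = 52.7913 knots
ΔV = 52.7913 − 34.7 = 18.0913 knots

18.09 knots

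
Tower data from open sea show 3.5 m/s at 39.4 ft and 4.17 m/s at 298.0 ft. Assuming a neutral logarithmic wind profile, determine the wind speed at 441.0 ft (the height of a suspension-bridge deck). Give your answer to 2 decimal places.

4.30 m/s

Log law: V ∝ ln(z/z₀). From the pair, with r = V₁/V₂ = 0.83933,
ln z₀ = (ln z₁ − r·ln z₂)/(1 − r) = (3.6738 − 0.83933×5.6971)/0.16067 = -6.8959 → z₀ = 0.001012 ft
V₃ = V₁ · ln(z₃/z₀)/ln(z₁/z₀) = 3.5 × 12.9849/10.5696 = 4.2998 m/s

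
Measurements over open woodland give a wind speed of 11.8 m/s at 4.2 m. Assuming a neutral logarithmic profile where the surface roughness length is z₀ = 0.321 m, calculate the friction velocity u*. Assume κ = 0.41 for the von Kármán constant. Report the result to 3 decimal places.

u* ≈ 1.881 m/s

Log law: V(z) = (u*/κ) · ln(z/z₀) ⇒ u* = κ · V / ln(z/z₀)
u* = 0.41 × 11.8 / ln(4.2/0.321) = 0.41 × 11.8 / 2.5714
   = 4.8380 / 2.5714 = 1.8815 m/s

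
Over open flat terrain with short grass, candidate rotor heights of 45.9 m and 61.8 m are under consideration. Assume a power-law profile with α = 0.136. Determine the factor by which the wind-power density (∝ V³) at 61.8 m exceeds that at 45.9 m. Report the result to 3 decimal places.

Speed ratio: V_B/V_A = (z_B/z_A)^α = (61.8/45.9)^0.136 = (1.3464)^0.136 = 1.04128
Power-density ratio: P_B/P_A = (V_B/V_A)³ = (1.04128)³ = 1.12903

1.129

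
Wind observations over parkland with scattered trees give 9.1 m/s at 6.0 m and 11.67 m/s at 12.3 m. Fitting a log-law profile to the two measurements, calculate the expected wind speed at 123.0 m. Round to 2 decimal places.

Log law: V ∝ ln(z/z₀). From the pair, with r = V₁/V₂ = 0.77978,
ln z₀ = (ln z₁ − r·ln z₂)/(1 − r) = (1.7918 − 0.77978×2.5096)/0.22022 = -0.7500 → z₀ = 0.4724 m
V₃ = V₁ · ln(z₃/z₀)/ln(z₁/z₀) = 9.1 × 5.5622/2.5418 = 19.9137 m/s

19.91 m/s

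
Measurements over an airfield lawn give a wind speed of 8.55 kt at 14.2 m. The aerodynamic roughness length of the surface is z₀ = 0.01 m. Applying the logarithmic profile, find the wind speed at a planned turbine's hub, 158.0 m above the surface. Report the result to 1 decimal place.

Log law: V(z) ∝ ln(z/z₀), so V₂/V₁ = ln(z₂/z₀) / ln(z₁/z₀).
ln(158.0/0.01) = 9.6678, ln(14.2/0.01) = 7.2584
V₂ = 8.55 × 9.6678/7.2584 = 8.55 × 1.3319 = 11.3881 kt

11.4 kt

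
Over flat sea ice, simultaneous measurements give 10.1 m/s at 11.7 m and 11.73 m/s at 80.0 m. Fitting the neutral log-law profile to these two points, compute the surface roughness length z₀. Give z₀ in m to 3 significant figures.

Log law: V(z) ∝ ln(z/z₀). With r = V₁/V₂ = 10.1/11.73 = 0.86104,
r · ln(z₂/z₀) = ln(z₁/z₀) ⇒ ln z₀ = (ln z₁ − r·ln z₂)/(1 − r)
ln z₀ = (2.45959 − 0.86104×4.38203) / 0.13896 = -9.4524
z₀ = exp(-9.4524) = 0.00007850 m

z₀ ≈ 0.0000785 m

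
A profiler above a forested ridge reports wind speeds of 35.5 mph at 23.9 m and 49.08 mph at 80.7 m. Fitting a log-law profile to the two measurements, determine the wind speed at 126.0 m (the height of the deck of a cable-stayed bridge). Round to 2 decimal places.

Log law: V ∝ ln(z/z₀). From the pair, with r = V₁/V₂ = 0.72331,
ln z₀ = (ln z₁ − r·ln z₂)/(1 − r) = (3.1739 − 0.72331×4.3907)/0.27669 = -0.0072 → z₀ = 0.9929 m
V₃ = V₁ · ln(z₃/z₀)/ln(z₁/z₀) = 35.5 × 4.8434/3.1810 = 54.0522 mph

54.05 mph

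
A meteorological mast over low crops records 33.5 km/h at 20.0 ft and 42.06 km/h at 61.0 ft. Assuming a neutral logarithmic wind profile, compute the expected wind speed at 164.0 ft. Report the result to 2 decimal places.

49.65 km/h

Log law: V ∝ ln(z/z₀). From the pair, with r = V₁/V₂ = 0.79648,
ln z₀ = (ln z₁ − r·ln z₂)/(1 − r) = (2.9957 − 0.79648×4.1109)/0.20352 = -1.3684 → z₀ = 0.2545 ft
V₃ = V₁ · ln(z₃/z₀)/ln(z₁/z₀) = 33.5 × 6.4683/4.3642 = 49.6517 km/h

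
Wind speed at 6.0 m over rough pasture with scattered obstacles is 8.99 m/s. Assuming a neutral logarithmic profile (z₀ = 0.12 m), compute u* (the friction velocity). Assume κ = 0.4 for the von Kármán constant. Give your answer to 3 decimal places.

Log law: V(z) = (u*/κ) · ln(z/z₀) ⇒ u* = κ · V / ln(z/z₀)
u* = 0.4 × 8.99 / ln(6.0/0.12) = 0.4 × 8.99 / 3.9120
   = 3.5960 / 3.9120 = 0.9192 m/s

u* ≈ 0.919 m/s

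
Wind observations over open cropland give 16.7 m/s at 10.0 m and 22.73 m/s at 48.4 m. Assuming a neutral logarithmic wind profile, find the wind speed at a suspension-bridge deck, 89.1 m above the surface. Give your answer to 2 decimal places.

25.06 m/s

Log law: V ∝ ln(z/z₀). From the pair, with r = V₁/V₂ = 0.73471,
ln z₀ = (ln z₁ − r·ln z₂)/(1 − r) = (2.3026 − 0.73471×3.8795)/0.26529 = -2.0647 → z₀ = 0.1269 m
V₃ = V₁ · ln(z₃/z₀)/ln(z₁/z₀) = 16.7 × 6.5544/4.3672 = 25.0636 m/s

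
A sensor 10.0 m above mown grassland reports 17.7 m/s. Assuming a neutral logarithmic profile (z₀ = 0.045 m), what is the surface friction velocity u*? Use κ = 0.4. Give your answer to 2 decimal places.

Log law: V(z) = (u*/κ) · ln(z/z₀) ⇒ u* = κ · V / ln(z/z₀)
u* = 0.4 × 17.7 / ln(10.0/0.045) = 0.4 × 17.7 / 5.4037
   = 7.0800 / 5.4037 = 1.3102 m/s

u* ≈ 1.31 m/s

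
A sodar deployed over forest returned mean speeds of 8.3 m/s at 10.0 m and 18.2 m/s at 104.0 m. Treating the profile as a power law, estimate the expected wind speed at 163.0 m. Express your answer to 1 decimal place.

First find α: α = ln(V₂/V₁)/ln(z₂/z₁) = ln(18.2/8.3)/ln(104.0/10.0) = 0.78517/2.34181 = 0.3353
Extrapolate from 104.0 m to 163.0 m: V₃ = 18.2 × (163.0/104.0)^0.3353 = 18.2 × 1.1626 = 21.1594 m/s

21.2 m/s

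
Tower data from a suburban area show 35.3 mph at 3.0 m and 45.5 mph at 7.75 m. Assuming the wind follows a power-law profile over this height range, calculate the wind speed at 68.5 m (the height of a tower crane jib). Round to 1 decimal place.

First find α: α = ln(V₂/V₁)/ln(z₂/z₁) = ln(45.5/35.3)/ln(7.75/3.0) = 0.25383/0.94908 = 0.2674
Extrapolate from 7.75 m to 68.5 m: V₃ = 45.5 × (68.5/7.75)^0.2674 = 45.5 × 1.7911 = 81.4931 mph

81.5 mph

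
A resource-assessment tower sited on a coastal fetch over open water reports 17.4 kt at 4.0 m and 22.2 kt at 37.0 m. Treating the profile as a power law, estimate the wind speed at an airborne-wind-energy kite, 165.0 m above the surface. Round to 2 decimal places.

26.15 kt

First find α: α = ln(V₂/V₁)/ln(z₂/z₁) = ln(22.2/17.4)/ln(37.0/4.0) = 0.24362/2.22462 = 0.1095
Extrapolate from 37.0 m to 165.0 m: V₃ = 22.2 × (165.0/37.0)^0.1095 = 22.2 × 1.1779 = 26.1491 kt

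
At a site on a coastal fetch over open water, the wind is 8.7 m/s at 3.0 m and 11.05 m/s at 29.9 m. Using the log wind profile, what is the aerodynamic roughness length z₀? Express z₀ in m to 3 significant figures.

Log law: V(z) ∝ ln(z/z₀). With r = V₁/V₂ = 8.7/11.05 = 0.78733,
r · ln(z₂/z₀) = ln(z₁/z₀) ⇒ ln z₀ = (ln z₁ − r·ln z₂)/(1 − r)
ln z₀ = (1.09861 − 0.78733×3.39786) / 0.21267 = -7.4135
z₀ = exp(-7.4135) = 0.0006031 m

z₀ ≈ 0.000603 m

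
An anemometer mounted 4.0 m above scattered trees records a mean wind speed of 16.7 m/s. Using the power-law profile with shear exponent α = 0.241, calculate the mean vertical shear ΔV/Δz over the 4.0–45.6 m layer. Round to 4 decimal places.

Power law: V₂ = V₁ · (z₂/z₁)^α = 16.7 × (11.4000)^0.241 = 30.0214 m/s
ΔV/Δz = (30.0214 − 16.7)/(45.6 − 4.0) = 13.3214/41.6000 = 0.32023 m/s/m

0.3202 m/s/m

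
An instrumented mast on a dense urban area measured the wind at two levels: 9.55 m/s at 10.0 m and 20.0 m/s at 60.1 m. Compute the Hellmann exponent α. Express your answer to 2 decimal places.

Power law: V₂/V₁ = (z₂/z₁)^α ⇒ α = ln(V₂/V₁) / ln(z₂/z₁)
α = ln(20.0/9.55) / ln(60.1/10.0) = ln(2.0942) / ln(6.0100)
  = 0.73919 / 1.79342 = 0.41217

α ≈ 0.41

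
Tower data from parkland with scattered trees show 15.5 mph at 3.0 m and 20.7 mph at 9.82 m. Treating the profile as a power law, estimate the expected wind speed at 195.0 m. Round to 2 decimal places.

First find α: α = ln(V₂/V₁)/ln(z₂/z₁) = ln(20.7/15.5)/ln(9.82/3.0) = 0.28929/1.18581 = 0.2440
Extrapolate from 9.82 m to 195.0 m: V₃ = 20.7 × (195.0/9.82)^0.2440 = 20.7 × 2.0732 = 42.9157 mph

42.92 mph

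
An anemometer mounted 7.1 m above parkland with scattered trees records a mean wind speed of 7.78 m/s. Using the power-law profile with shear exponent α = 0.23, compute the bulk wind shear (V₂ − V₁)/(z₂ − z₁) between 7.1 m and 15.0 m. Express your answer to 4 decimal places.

Power law: V₂ = V₁ · (z₂/z₁)^α = 7.78 × (2.1127)^0.23 = 9.2404 m/s
ΔV/Δz = (9.2404 − 7.78)/(15.0 − 7.1) = 1.4604/7.9000 = 0.18486 m/s/m

0.1849 m/s/m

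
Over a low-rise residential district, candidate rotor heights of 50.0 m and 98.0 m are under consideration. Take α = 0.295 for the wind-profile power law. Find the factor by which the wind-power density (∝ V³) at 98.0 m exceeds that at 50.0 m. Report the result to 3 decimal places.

1.814

Speed ratio: V_B/V_A = (z_B/z_A)^α = (98.0/50.0)^0.295 = (1.9600)^0.295 = 1.21959
Power-density ratio: P_B/P_A = (V_B/V_A)³ = (1.21959)³ = 1.81404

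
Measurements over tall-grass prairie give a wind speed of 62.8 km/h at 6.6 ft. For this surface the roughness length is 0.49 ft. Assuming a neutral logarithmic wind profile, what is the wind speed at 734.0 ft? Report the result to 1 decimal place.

Log law: V(z) ∝ ln(z/z₀), so V₂/V₁ = ln(z₂/z₀) / ln(z₁/z₀).
ln(734.0/0.49) = 7.3119, ln(6.6/0.49) = 2.6004
V₂ = 62.8 × 7.3119/2.6004 = 62.8 × 2.8118 = 176.5810 km/h

176.6 km/h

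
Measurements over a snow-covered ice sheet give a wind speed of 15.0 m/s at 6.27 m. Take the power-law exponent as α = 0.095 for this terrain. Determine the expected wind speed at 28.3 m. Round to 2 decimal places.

Power-law profile: V₂ = V₁ · (z₂/z₁)^α
V₂ = 15.0 × (28.3/6.27)^0.095 = 15.0 × (4.5136)^0.095
    = 15.0 × 1.1539 = 17.3089 m/s

17.31 m/s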